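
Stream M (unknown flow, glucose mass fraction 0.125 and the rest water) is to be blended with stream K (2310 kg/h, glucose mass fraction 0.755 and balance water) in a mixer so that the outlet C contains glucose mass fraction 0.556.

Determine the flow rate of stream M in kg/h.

Let M be the unknown flow. Total out = 2310 + M.
glucose balance: 1744 + 0.125·M = 0.556·(2310 + M)
(0.125 − 0.556)·M = 0.556×2310 − 1744 = -459.69
M = -459.69 / -0.431 = 1066.6 kg/h

1067 kg/h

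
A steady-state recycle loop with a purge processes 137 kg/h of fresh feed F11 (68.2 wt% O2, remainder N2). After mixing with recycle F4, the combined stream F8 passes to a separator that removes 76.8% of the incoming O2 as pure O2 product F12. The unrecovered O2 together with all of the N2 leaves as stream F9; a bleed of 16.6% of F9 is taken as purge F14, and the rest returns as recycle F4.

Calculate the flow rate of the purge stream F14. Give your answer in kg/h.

N2 enters only via F11 and leaves only via the purge: 137×0.318 = 0.166×(N2 in F9), and the separator passes all N2, so N2 in F8 = N2 in F9 = 262.45 kg/h.
O2 in F8: m_A = 137×0.682 + (1−0.166)·(1−0.768)·m_A, so m_A = 93.434/0.8065 = 115.85 kg/h.
F9 = (1−0.768)×115.85 + 262.45 = 289.32 kg/h.
Purge F14 = 0.166×289.32 = 48.028 kg/h.

48.03 kg/h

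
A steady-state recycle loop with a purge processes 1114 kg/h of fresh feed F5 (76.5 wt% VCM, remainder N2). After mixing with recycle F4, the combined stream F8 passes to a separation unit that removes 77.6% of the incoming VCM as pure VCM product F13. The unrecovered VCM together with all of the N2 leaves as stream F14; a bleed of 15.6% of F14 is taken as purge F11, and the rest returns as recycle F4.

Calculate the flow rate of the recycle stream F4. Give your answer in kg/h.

N2 enters only via F5 and leaves only via the purge: 1114×0.235 = 0.156×(N2 in F14), and the separation unit passes all N2, so N2 in F8 = N2 in F14 = 1678.1 kg/h.
VCM in F8: m_A = 1114×0.765 + (1−0.156)·(1−0.776)·m_A, so m_A = 852.21/0.8109 = 1050.9 kg/h.
F14 = (1−0.776)×1050.9 + 1678.1 = 1913.5 kg/h.
Recycle F4 = (1−0.156)×1913.5 = 1615 kg/h.

1615 kg/h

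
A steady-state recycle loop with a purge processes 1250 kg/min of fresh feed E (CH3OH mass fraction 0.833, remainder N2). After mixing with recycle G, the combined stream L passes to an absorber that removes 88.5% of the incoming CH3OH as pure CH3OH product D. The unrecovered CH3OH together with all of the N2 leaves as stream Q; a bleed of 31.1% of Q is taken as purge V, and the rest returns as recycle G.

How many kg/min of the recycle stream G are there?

552.1 kg/min

N2 enters only via E and leaves only via the purge: 1250×0.167 = 0.311×(N2 in Q), and the absorber passes all N2, so N2 in L = N2 in Q = 671.22 kg/min.
CH3OH in L: m_A = 1250×0.833 + (1−0.311)·(1−0.885)·m_A, so m_A = 1041.2/0.9208 = 1130.9 kg/min.
Q = (1−0.885)×1130.9 + 671.22 = 801.27 kg/min.
Recycle G = (1−0.311)×801.27 = 552.08 kg/min.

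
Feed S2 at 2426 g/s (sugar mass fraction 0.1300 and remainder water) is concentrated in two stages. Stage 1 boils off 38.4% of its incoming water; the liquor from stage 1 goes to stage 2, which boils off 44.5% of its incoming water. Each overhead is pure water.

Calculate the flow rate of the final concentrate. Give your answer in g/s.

1037 g/s

water in feed = 2426×0.870 = 2110.6 g/s.
After stage 1: water left = (1−0.384)×2110.6 = 1300.1; stream total = 1615.5 g/s.
After stage 2: water left = (1−0.445)×1300.1 = 721.58; final concentrate = 1037 g/s.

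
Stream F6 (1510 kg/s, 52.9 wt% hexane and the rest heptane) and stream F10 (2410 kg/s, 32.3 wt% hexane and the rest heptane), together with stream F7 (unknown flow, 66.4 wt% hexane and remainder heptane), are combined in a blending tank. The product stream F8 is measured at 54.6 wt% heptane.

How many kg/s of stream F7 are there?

Let F7 be the unknown flow. Total out = 3920 + F7.
heptane balance: 2342.8 + 0.336·F7 = 0.546·(3920 + F7)
(0.336 − 0.546)·F7 = 0.546×3920 − 2342.8 = -202.46
F7 = -202.46 / -0.210 = 964.1 kg/s

964.1 kg/s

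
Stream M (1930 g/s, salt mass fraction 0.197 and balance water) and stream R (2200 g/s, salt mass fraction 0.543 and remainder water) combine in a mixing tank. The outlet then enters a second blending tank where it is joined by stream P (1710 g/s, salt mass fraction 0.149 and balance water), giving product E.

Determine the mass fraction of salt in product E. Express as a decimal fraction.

Overall, product flow = 5840 g/s.
salt in = 1930×0.197 + 2200×0.543 + 1710×0.149 = 1829.6 g/s.
salt fraction in E = 0.313.

0.313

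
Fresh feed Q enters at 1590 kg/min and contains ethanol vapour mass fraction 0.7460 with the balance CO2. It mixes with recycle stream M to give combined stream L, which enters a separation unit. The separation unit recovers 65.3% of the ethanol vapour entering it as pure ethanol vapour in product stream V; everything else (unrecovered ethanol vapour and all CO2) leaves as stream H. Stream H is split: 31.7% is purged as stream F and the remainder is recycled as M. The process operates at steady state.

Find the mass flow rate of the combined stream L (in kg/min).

2829 kg/min

CO2 enters only via Q and leaves only via the purge: 1590×0.254 = 0.317×(CO2 in H), and the separation unit passes all CO2, so CO2 in L = CO2 in H = 1274 kg/min.
ethanol vapour in L: m_A = 1590×0.746 + (1−0.317)·(1−0.653)·m_A, so m_A = 1186.1/0.7630 = 1554.6 kg/min.
L = 1554.6 + 1274 = 2828.6 kg/min.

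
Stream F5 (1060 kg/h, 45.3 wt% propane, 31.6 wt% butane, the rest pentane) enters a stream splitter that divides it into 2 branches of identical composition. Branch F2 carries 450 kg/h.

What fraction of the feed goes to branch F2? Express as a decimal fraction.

0.425

Fraction to F2 = 450/1060 = 0.4245.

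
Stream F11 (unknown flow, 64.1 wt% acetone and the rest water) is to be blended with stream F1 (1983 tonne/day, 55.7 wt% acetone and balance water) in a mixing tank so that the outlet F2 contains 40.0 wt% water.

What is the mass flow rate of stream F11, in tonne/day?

2080 tonne/day

Let F11 be the unknown flow. Total out = 1983 + F11.
water balance: 878.47 + 0.359·F11 = 0.400·(1983 + F11)
(0.359 − 0.400)·F11 = 0.400×1983 − 878.47 = -85.269
F11 = -85.269 / -0.041 = 2079.7 tonne/day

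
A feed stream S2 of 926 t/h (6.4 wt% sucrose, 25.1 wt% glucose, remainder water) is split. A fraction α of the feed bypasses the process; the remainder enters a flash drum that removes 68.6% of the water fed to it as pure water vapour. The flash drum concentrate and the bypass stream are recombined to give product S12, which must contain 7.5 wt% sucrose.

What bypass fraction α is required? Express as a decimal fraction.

All 926×0.064 = 59.264 t/h of sucrose reaches S12, so S12 = 59.264/0.075 = 790.19 t/h and vapour = 135.81 t/h.
The evaporator receives (1−α)·926 of feed at 0.685 water and removes 0.686 of that water:
0.686×0.685×(1−α)×926 = 135.81
(1−α) = 135.81/435.14 = 0.3121;  α = 0.6879.

0.688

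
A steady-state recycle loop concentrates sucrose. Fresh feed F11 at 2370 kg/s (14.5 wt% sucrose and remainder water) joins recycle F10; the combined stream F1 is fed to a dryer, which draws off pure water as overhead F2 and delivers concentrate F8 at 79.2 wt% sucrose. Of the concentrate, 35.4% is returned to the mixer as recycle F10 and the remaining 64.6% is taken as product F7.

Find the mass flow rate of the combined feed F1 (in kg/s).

2608 kg/s

Overall sucrose balance (none leaves overhead): sucrose in fresh feed = sucrose in product, i.e. 2370×0.145 = (1−0.354)·F8·0.792.
F8 = 343.65/(0.792×0.646) = 671.67 kg/s.
Recycle F10 = 0.354×671.67 = 237.77 kg/s.
Combined feed F1 = 2370 + 237.77 = 2607.8 kg/s.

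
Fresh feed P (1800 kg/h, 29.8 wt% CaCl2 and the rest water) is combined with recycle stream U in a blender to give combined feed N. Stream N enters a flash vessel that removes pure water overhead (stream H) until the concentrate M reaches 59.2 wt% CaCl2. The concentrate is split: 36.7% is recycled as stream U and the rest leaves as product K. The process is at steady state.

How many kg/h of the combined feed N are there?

Overall CaCl2 balance (none leaves overhead): CaCl2 in fresh feed = CaCl2 in product, i.e. 1800×0.298 = (1−0.367)·M·0.592.
M = 536.4/(0.592×0.633) = 1431.4 kg/h.
Recycle U = 0.367×1431.4 = 525.33 kg/h.
Combined feed N = 1800 + 525.33 = 2325.3 kg/h.

2325 kg/h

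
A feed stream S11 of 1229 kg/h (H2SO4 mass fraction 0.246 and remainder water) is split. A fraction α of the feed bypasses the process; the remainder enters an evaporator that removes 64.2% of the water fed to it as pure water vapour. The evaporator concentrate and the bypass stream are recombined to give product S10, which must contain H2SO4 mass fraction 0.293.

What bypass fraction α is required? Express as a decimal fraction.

0.669

All 1229×0.246 = 302.33 kg/h of H2SO4 reaches S10, so S10 = 302.33/0.293 = 1031.9 kg/h and vapour = 197.14 kg/h.
The evaporator receives (1−α)·1229 of feed at 0.754 water and removes 0.642 of that water:
0.642×0.754×(1−α)×1229 = 197.14
(1−α) = 197.14/594.92 = 0.3314;  α = 0.6686.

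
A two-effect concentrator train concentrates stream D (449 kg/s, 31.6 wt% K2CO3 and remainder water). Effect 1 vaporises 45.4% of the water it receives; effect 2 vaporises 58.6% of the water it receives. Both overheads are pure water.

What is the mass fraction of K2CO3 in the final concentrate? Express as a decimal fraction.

water in feed = 449×0.684 = 307.12 kg/s.
After stage 1: water left = (1−0.454)×307.12 = 167.69; stream total = 309.57 kg/s.
After stage 2: water left = (1−0.586)×167.69 = 69.422; final concentrate = 211.31 kg/s.
K2CO3 fraction = 141.88/211.31 = 0.671.

0.671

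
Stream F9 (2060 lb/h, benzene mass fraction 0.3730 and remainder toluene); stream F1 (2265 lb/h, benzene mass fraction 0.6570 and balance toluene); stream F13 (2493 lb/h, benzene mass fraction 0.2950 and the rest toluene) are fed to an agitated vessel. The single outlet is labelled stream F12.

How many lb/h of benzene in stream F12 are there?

2992 lb/h

benzene out = benzene in = 2060×0.373 + 2265×0.657 + 2493×0.295 = 2991.9 lb/h.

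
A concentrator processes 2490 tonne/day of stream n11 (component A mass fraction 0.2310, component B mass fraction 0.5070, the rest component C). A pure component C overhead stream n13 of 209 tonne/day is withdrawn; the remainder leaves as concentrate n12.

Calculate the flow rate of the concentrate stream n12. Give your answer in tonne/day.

Concentrate = 2490 − 209 = 2281 tonne/day.

2281 tonne/day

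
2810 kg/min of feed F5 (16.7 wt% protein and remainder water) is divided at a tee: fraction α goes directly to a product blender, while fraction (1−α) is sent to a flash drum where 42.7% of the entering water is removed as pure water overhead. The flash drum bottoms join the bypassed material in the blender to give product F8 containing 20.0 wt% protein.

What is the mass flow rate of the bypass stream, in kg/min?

1506 kg/min

All 2810×0.167 = 469.27 kg/min of protein reaches F8, so F8 = 469.27/0.200 = 2346.3 kg/min and vapour = 463.65 kg/min.
The evaporator receives (1−α)·2810 of feed at 0.833 water and removes 0.427 of that water:
0.427×0.833×(1−α)×2810 = 463.65
(1−α) = 463.65/999.49 = 0.4639;  α = 0.5361.
Bypass flow = 0.5361×2810 = 1506.5 kg/min.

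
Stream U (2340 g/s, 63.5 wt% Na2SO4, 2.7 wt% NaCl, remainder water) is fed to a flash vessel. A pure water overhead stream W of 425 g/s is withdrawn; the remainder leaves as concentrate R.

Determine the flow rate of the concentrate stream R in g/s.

1915 g/s

Concentrate = 2340 − 425 = 1915 g/s.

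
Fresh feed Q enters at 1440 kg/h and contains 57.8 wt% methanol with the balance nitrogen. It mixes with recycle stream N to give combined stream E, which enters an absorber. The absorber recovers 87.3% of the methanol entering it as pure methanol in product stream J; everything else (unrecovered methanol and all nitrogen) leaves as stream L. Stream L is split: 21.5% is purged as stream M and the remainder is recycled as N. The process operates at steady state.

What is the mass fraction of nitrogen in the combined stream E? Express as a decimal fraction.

nitrogen enters only via Q and leaves only via the purge: 1440×0.422 = 0.215×(nitrogen in L), and the absorber passes all nitrogen, so nitrogen in E = nitrogen in L = 2826.4 kg/h.
methanol in E: m_A = 1440×0.578 + (1−0.215)·(1−0.873)·m_A, so m_A = 832.32/0.9003 = 924.49 kg/h.
E = 924.49 + 2826.4 = 3750.9 kg/h.
nitrogen fraction in E = 2826.4/3750.9 = 0.754.

0.754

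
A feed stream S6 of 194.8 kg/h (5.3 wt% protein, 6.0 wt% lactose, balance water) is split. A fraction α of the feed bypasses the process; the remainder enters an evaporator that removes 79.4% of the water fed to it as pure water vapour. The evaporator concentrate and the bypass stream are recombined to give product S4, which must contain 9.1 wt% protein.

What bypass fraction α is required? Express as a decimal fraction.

0.407

All 194.8×0.053 = 10.324 kg/h of protein reaches S4, so S4 = 10.324/0.091 = 113.45 kg/h and vapour = 81.345 kg/h.
The evaporator receives (1−α)·194.8 of feed at 0.887 water and removes 0.794 of that water:
0.794×0.887×(1−α)×194.8 = 81.345
(1−α) = 81.345/137.19 = 0.5929;  α = 0.4071.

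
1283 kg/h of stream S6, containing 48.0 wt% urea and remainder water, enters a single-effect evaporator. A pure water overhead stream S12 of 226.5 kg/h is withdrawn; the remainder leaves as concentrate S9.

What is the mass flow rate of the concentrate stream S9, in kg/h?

1056 kg/h

Concentrate = 1283 − 226.5 = 1056.5 kg/h.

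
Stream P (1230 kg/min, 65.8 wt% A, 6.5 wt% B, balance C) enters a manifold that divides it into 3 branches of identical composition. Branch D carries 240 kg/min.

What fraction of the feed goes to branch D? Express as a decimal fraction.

Fraction to D = 240/1230 = 0.1951.

0.195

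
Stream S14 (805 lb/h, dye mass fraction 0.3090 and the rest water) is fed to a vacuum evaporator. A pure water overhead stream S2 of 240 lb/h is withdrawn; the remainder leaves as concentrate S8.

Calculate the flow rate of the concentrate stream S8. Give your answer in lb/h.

565 lb/h

Concentrate = 805 − 240 = 565 lb/h.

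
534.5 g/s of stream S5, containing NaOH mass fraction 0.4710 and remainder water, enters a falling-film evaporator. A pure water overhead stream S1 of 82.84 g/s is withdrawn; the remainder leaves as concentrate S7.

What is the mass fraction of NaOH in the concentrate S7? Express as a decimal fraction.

NaOH is not removed: 534.5×0.471 = 251.75 g/s of NaOH enters S7.
Concentrate = 534.5 − 82.84 = 451.66 g/s.
Mass fraction = 251.75/451.66 = 0.5574.

0.5574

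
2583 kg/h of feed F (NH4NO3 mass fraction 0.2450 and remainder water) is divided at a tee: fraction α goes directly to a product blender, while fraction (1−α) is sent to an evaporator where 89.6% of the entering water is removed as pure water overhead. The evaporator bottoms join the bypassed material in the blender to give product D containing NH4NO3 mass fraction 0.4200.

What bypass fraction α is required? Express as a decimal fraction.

All 2583×0.245 = 632.84 kg/h of NH4NO3 reaches D, so D = 632.84/0.420 = 1506.8 kg/h and vapour = 1076.2 kg/h.
The evaporator receives (1−α)·2583 of feed at 0.755 water and removes 0.896 of that water:
0.896×0.755×(1−α)×2583 = 1076.2
(1−α) = 1076.2/1747.3 = 0.6159;  α = 0.3841.

0.384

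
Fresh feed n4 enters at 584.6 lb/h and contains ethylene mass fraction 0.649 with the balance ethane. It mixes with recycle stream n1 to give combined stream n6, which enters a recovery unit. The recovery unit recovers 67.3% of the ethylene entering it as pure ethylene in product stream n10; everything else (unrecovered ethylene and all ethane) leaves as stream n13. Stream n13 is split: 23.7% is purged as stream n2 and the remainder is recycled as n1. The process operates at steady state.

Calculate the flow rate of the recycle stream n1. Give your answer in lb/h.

786.7 lb/h

ethane enters only via n4 and leaves only via the purge: 584.6×0.351 = 0.237×(ethane in n13), and the recovery unit passes all ethane, so ethane in n6 = ethane in n13 = 865.8 lb/h.
ethylene in n6: m_A = 584.6×0.649 + (1−0.237)·(1−0.673)·m_A, so m_A = 379.41/0.7505 = 505.54 lb/h.
n13 = (1−0.673)×505.54 + 865.8 = 1031.1 lb/h.
Recycle n1 = (1−0.237)×1031.1 = 786.74 lb/h.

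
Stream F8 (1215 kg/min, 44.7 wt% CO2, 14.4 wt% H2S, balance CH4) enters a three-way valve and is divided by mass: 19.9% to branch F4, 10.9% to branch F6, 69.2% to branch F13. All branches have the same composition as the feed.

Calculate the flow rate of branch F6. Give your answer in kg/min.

132.4 kg/min

Branch F6 flow = 0.109×1215 = 132.44 kg/min.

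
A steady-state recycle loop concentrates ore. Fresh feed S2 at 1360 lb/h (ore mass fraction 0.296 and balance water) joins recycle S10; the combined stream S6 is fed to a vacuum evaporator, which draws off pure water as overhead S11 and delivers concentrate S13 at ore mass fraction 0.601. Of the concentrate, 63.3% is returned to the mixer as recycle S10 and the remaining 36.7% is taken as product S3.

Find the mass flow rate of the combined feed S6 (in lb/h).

Overall ore balance (none leaves overhead): ore in fresh feed = ore in product, i.e. 1360×0.296 = (1−0.633)·S13·0.601.
S13 = 402.56/(0.601×0.367) = 1825.1 lb/h.
Recycle S10 = 0.633×1825.1 = 1155.3 lb/h.
Combined feed S6 = 1360 + 1155.3 = 2515.3 lb/h.

2515 lb/h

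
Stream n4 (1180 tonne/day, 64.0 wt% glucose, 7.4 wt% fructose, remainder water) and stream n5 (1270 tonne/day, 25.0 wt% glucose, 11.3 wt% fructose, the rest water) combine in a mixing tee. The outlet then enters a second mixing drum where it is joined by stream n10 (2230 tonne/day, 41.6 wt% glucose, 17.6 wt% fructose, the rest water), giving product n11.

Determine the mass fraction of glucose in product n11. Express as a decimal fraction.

Overall, product flow = 4680 tonne/day.
glucose in = 1180×0.640 + 1270×0.250 + 2230×0.416 = 2000.4 tonne/day.
glucose fraction in n11 = 0.427.

0.427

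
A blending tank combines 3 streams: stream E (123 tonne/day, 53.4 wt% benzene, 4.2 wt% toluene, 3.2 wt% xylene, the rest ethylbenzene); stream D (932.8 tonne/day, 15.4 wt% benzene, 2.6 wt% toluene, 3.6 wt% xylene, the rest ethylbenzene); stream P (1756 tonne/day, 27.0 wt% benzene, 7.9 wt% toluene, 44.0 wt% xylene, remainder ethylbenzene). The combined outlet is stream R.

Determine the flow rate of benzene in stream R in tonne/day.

683.5 tonne/day

benzene out = benzene in = 123×0.534 + 932.8×0.154 + 1756×0.270 = 683.45 tonne/day.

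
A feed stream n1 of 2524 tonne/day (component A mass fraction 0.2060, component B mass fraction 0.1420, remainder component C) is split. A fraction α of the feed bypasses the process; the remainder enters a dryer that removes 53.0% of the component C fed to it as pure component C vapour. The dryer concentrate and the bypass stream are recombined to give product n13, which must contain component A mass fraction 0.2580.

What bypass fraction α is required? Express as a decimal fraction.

All 2524×0.206 = 519.94 tonne/day of component A reaches n13, so n13 = 519.94/0.258 = 2015.3 tonne/day and vapour = 508.71 tonne/day.
The evaporator receives (1−α)·2524 of feed at 0.652 component C and removes 0.530 of that component C:
0.530×0.652×(1−α)×2524 = 508.71
(1−α) = 508.71/872.19 = 0.5833;  α = 0.4167.

0.417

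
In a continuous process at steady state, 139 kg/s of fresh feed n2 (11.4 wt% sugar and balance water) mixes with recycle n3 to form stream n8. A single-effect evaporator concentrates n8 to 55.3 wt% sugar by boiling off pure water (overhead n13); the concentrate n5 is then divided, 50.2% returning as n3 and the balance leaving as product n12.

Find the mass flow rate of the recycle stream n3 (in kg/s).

28.88 kg/s

Overall sugar balance (none leaves overhead): sugar in fresh feed = sugar in product, i.e. 139×0.114 = (1−0.502)·n5·0.553.
n5 = 15.846/(0.553×0.498) = 57.539 kg/s.
Recycle n3 = 0.502×57.539 = 28.885 kg/s.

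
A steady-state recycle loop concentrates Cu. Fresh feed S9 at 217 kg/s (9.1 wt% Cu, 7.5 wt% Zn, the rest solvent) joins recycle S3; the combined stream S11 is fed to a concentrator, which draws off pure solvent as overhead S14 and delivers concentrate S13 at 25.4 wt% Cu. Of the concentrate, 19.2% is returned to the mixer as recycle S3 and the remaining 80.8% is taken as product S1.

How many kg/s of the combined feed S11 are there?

Overall Cu balance (none leaves overhead): Cu in fresh feed = Cu in product, i.e. 217×0.091 = (1−0.192)·S13·0.254.
S13 = 19.747/(0.254×0.808) = 96.218 kg/s.
Recycle S3 = 0.192×96.218 = 18.474 kg/s.
Combined feed S11 = 217 + 18.474 = 235.47 kg/s.

235.5 kg/s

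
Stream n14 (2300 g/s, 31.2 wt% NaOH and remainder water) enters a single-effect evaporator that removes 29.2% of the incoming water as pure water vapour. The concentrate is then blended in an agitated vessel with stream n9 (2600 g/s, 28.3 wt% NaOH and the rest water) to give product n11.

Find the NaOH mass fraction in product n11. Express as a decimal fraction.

0.327

Vapour removed = 0.292×0.688×2300 = 462.06 g/s; concentrate = 1837.9 g/s.
NaOH reaching the mixer = 717.6 (from concentrate) + 2600×0.283 = 1453.4 g/s.
Product flow = 1837.9 + 2600 = 4437.9 g/s; NaOH fraction = 0.327.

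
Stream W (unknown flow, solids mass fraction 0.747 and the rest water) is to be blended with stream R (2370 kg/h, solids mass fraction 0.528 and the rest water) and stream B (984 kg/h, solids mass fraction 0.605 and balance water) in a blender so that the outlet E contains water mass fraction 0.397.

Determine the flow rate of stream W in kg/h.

1221 kg/h

Let W be the unknown flow. Total out = 3354 + W.
water balance: 1507.3 + 0.253·W = 0.397·(3354 + W)
(0.253 − 0.397)·W = 0.397×3354 − 1507.3 = -175.78
W = -175.78 / -0.144 = 1220.7 kg/h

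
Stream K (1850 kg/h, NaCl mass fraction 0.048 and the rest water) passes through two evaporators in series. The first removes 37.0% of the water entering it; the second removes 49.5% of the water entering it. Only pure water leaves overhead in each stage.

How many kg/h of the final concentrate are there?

water in feed = 1850×0.952 = 1761.2 kg/h.
After stage 1: water left = (1−0.370)×1761.2 = 1109.6; stream total = 1198.4 kg/h.
After stage 2: water left = (1−0.495)×1109.6 = 560.33; final concentrate = 649.13 kg/h.

649.1 kg/h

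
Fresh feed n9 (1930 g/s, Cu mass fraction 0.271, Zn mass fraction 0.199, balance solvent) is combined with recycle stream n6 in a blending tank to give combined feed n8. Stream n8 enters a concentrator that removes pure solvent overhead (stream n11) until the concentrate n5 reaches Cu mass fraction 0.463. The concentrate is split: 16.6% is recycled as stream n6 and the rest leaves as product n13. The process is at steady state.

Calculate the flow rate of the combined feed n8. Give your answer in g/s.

Overall Cu balance (none leaves overhead): Cu in fresh feed = Cu in product, i.e. 1930×0.271 = (1−0.166)·n5·0.463.
n5 = 523.03/(0.463×0.834) = 1354.5 g/s.
Recycle n6 = 0.166×1354.5 = 224.85 g/s.
Combined feed n8 = 1930 + 224.85 = 2154.8 g/s.

2155 g/s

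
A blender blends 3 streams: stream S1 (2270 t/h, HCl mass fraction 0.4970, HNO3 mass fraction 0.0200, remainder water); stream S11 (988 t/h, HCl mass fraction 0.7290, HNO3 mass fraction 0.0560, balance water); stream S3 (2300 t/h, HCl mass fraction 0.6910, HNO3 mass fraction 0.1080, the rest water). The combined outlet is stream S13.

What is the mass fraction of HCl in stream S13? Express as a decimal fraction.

0.6185

Total flow out = 2270 + 988 + 2300 = 5558 t/h.
HCl in = 2270×0.497 + 988×0.729 + 2300×0.691 = 3437.7 t/h.
HCl mass fraction in S13 = 3437.7/5558 = 0.6185.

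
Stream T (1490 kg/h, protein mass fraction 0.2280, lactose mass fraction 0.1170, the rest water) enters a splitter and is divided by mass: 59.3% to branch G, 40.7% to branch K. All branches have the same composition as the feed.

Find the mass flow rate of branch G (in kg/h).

Branch G flow = 0.593×1490 = 883.57 kg/h.

883.6 kg/h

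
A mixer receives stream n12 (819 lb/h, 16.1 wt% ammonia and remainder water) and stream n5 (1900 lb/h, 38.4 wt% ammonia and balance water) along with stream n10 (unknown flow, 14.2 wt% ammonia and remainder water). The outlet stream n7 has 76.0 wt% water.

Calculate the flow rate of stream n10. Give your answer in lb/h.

Let n10 be the unknown flow. Total out = 2719 + n10.
water balance: 1857.5 + 0.858·n10 = 0.760·(2719 + n10)
(0.858 − 0.760)·n10 = 0.760×2719 − 1857.5 = 208.9
n10 = 208.9 / 0.098 = 2131.6 lb/h

2132 lb/h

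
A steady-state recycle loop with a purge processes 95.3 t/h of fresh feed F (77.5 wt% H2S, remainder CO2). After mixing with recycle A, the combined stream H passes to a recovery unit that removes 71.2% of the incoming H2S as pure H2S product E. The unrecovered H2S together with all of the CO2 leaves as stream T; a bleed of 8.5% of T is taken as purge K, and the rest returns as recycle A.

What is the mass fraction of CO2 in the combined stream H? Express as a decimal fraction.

CO2 enters only via F and leaves only via the purge: 95.3×0.225 = 0.085×(CO2 in T), and the recovery unit passes all CO2, so CO2 in H = CO2 in T = 252.26 t/h.
H2S in H: m_A = 95.3×0.775 + (1−0.085)·(1−0.712)·m_A, so m_A = 73.858/0.7365 = 100.28 t/h.
H = 100.28 + 252.26 = 352.55 t/h.
CO2 fraction in H = 252.26/352.55 = 0.716.

0.716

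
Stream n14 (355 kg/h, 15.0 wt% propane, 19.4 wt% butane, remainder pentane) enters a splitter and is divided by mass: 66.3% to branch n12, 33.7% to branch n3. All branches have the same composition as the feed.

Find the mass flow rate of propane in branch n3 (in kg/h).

Branch n3 total = 0.337×355 = 119.64 kg/h.
propane in n3 = 0.150×119.64 = 17.945 kg/h.

17.95 kg/h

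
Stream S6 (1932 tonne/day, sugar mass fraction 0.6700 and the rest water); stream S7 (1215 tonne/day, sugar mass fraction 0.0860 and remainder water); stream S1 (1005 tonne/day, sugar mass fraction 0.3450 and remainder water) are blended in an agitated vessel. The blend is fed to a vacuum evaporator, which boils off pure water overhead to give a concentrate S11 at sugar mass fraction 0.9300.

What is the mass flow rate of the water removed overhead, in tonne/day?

sugar entering = 1932×0.670 + 1215×0.086 + 1005×0.345 = 1745.7 tonne/day.
All sugar reports to S11, so S11 = 1745.7/0.930 = 1877 tonne/day.
Total feed = 4152 tonne/day; overhead = 4152 − 1877 = 2275 tonne/day.

2275 tonne/day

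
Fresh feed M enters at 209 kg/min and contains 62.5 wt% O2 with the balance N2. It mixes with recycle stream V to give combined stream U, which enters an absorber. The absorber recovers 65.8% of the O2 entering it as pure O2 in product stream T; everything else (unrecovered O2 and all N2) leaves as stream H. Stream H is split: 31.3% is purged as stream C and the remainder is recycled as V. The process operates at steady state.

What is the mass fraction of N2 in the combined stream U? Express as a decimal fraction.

N2 enters only via M and leaves only via the purge: 209×0.375 = 0.313×(N2 in H), and the absorber passes all N2, so N2 in U = N2 in H = 250.4 kg/min.
O2 in U: m_A = 209×0.625 + (1−0.313)·(1−0.658)·m_A, so m_A = 130.62/0.7650 = 170.74 kg/min.
U = 170.74 + 250.4 = 421.14 kg/min.
N2 fraction in U = 250.4/421.14 = 0.5946.

0.5946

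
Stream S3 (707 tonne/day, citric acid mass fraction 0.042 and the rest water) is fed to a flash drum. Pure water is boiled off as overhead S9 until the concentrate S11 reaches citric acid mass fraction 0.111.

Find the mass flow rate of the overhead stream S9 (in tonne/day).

citric acid is conserved: 707×0.042 = 29.694 tonne/day all reports to the concentrate.
Concentrate = 29.694/(target fraction) = 267.51 tonne/day.
Overhead = 707 − 267.51 = 439.49 tonne/day.

439.5 tonne/day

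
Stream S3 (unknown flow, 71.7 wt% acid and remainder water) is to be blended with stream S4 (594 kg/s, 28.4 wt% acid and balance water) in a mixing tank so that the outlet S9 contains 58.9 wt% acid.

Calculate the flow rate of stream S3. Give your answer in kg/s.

Let S3 be the unknown flow. Total out = 594 + S3.
acid balance: 168.7 + 0.717·S3 = 0.589·(594 + S3)
(0.717 − 0.589)·S3 = 0.589×594 − 168.7 = 181.17
S3 = 181.17 / 0.128 = 1415.4 kg/s

1415 kg/s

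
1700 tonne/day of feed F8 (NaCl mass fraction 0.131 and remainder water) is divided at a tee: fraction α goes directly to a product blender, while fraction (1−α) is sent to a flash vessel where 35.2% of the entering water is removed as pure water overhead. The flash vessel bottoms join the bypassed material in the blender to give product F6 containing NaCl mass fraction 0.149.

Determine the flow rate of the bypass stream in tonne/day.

1029 tonne/day

All 1700×0.131 = 222.7 tonne/day of NaCl reaches F6, so F6 = 222.7/0.149 = 1494.6 tonne/day and vapour = 205.37 tonne/day.
The evaporator receives (1−α)·1700 of feed at 0.869 water and removes 0.352 of that water:
0.352×0.869×(1−α)×1700 = 205.37
(1−α) = 205.37/520.01 = 0.3949;  α = 0.6051.
Bypass flow = 0.6051×1700 = 1028.6 tonne/day.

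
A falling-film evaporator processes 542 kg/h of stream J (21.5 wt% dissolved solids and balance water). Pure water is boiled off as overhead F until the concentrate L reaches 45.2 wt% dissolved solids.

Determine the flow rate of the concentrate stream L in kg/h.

dissolved solids is conserved: 542×0.215 = 116.53 kg/h all reports to the concentrate.
Concentrate = 116.53/(target fraction) = 257.81 kg/h.

257.8 kg/h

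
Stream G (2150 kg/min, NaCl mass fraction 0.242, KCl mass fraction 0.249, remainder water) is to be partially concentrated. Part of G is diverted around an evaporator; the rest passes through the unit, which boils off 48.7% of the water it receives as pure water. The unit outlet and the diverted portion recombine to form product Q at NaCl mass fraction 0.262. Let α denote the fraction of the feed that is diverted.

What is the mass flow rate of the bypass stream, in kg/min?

1488 kg/min

All 2150×0.242 = 520.3 kg/min of NaCl reaches Q, so Q = 520.3/0.262 = 1985.9 kg/min and vapour = 164.12 kg/min.
The evaporator receives (1−α)·2150 of feed at 0.509 water and removes 0.487 of that water:
0.487×0.509×(1−α)×2150 = 164.12
(1−α) = 164.12/532.95 = 0.3080;  α = 0.6920.
Bypass flow = 0.6920×2150 = 1487.9 kg/min.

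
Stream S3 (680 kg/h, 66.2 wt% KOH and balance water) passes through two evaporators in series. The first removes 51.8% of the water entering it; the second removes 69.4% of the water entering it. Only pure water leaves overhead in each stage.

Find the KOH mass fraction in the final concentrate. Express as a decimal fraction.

0.9300

water in feed = 680×0.338 = 229.84 kg/h.
After stage 1: water left = (1−0.518)×229.84 = 110.78; stream total = 560.94 kg/h.
After stage 2: water left = (1−0.694)×110.78 = 33.9; final concentrate = 484.06 kg/h.
KOH fraction = 450.16/484.06 = 0.9300.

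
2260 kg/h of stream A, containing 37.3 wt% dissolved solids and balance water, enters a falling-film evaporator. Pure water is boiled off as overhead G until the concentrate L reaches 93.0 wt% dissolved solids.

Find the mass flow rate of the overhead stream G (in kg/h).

1354 kg/h

dissolved solids is conserved: 2260×0.373 = 842.98 kg/h all reports to the concentrate.
Concentrate = 842.98/(target fraction) = 906.43 kg/h.
Overhead = 2260 − 906.43 = 1353.6 kg/h.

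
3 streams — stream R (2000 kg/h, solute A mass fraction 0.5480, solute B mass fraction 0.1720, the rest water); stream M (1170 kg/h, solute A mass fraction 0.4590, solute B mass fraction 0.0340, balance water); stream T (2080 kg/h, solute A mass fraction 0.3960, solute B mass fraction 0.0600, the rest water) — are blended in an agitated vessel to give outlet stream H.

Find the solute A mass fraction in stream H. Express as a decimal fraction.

0.4679

Total flow out = 2000 + 1170 + 2080 = 5250 kg/h.
solute A in = 2000×0.548 + 1170×0.459 + 2080×0.396 = 2456.7 kg/h.
solute A mass fraction in H = 2456.7/5250 = 0.4679.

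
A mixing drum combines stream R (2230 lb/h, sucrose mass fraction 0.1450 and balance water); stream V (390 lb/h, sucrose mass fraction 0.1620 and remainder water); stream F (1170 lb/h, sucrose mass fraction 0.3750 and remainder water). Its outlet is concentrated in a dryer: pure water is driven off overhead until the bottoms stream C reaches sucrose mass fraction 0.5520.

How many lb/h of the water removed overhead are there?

2295 lb/h

sucrose entering = 2230×0.145 + 390×0.162 + 1170×0.375 = 825.28 lb/h.
All sucrose reports to C, so C = 825.28/0.552 = 1495.1 lb/h.
Total feed = 3790 lb/h; overhead = 3790 − 1495.1 = 2294.9 lb/h.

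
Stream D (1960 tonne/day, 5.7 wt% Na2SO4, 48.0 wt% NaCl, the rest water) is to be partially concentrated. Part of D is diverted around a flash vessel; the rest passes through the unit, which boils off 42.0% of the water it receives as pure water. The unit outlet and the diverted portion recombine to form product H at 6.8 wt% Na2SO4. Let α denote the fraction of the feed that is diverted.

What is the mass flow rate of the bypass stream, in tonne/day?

All 1960×0.057 = 111.72 tonne/day of Na2SO4 reaches H, so H = 111.72/0.068 = 1642.9 tonne/day and vapour = 317.06 tonne/day.
The evaporator receives (1−α)·1960 of feed at 0.463 water and removes 0.420 of that water:
0.420×0.463×(1−α)×1960 = 317.06
(1−α) = 317.06/381.14 = 0.8319;  α = 0.1681.
Bypass flow = 0.1681×1960 = 329.54 tonne/day.

329.5 tonne/day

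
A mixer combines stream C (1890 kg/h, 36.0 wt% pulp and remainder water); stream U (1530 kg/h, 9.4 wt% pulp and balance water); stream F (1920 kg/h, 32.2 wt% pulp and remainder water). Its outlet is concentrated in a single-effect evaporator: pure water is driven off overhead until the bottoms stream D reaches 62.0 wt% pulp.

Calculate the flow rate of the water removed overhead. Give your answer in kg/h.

pulp entering = 1890×0.360 + 1530×0.094 + 1920×0.322 = 1442.5 kg/h.
All pulp reports to D, so D = 1442.5/0.620 = 2326.5 kg/h.
Total feed = 5340 kg/h; overhead = 5340 − 2326.5 = 3013.5 kg/h.

3013 kg/h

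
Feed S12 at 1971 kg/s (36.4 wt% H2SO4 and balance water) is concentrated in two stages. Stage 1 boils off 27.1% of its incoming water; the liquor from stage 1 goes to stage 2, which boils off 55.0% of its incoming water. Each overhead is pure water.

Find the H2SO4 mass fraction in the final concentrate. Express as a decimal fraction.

0.636

water in feed = 1971×0.636 = 1253.6 kg/s.
After stage 1: water left = (1−0.271)×1253.6 = 913.84; stream total = 1631.3 kg/s.
After stage 2: water left = (1−0.550)×913.84 = 411.23; final concentrate = 1128.7 kg/s.
H2SO4 fraction = 717.44/1128.7 = 0.636.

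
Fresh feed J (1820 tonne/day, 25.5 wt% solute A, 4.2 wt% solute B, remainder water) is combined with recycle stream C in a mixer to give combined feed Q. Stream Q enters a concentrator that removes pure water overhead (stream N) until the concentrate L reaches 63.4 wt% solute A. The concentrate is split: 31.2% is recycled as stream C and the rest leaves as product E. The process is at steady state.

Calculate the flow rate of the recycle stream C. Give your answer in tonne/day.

332 tonne/day

Overall solute A balance (none leaves overhead): solute A in fresh feed = solute A in product, i.e. 1820×0.255 = (1−0.312)·L·0.634.
L = 464.1/(0.634×0.688) = 1064 tonne/day.
Recycle C = 0.312×1064 = 331.96 tonne/day.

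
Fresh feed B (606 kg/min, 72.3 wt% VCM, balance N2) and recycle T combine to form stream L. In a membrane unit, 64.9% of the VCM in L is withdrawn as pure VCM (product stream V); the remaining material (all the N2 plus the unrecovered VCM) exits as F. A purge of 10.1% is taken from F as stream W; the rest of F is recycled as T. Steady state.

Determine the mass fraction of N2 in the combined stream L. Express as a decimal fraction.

0.722

N2 enters only via B and leaves only via the purge: 606×0.277 = 0.101×(N2 in F), and the membrane unit passes all N2, so N2 in L = N2 in F = 1662 kg/min.
VCM in L: m_A = 606×0.723 + (1−0.101)·(1−0.649)·m_A, so m_A = 438.14/0.6845 = 640.13 kg/min.
L = 640.13 + 1662 = 2302.1 kg/min.
N2 fraction in L = 1662/2302.1 = 0.722.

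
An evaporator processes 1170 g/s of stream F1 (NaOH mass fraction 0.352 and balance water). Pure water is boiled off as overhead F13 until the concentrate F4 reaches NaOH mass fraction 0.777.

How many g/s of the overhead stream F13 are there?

NaOH is conserved: 1170×0.352 = 411.84 g/s all reports to the concentrate.
Concentrate = 411.84/(target fraction) = 530.04 g/s.
Overhead = 1170 − 530.04 = 639.96 g/s.

640 g/s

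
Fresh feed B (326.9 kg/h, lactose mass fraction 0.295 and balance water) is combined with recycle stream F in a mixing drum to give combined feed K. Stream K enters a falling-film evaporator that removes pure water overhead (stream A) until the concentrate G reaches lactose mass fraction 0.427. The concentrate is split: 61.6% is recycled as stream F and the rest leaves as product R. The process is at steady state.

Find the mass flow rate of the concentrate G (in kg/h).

588.1 kg/h

Overall lactose balance (none leaves overhead): lactose in fresh feed = lactose in product, i.e. 326.9×0.295 = (1−0.616)·G·0.427.
G = 96.435/(0.427×0.384) = 588.14 kg/h.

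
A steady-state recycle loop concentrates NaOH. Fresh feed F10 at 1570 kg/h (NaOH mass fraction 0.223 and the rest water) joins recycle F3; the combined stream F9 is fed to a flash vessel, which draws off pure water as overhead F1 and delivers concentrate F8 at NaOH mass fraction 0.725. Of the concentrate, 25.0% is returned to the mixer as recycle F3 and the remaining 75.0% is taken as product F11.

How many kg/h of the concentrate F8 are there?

Overall NaOH balance (none leaves overhead): NaOH in fresh feed = NaOH in product, i.e. 1570×0.223 = (1−0.250)·F8·0.725.
F8 = 350.11/(0.725×0.750) = 643.88 kg/h.

643.9 kg/h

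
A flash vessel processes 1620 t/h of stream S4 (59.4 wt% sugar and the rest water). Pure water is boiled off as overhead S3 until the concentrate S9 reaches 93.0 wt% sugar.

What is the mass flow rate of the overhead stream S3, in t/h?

585.3 t/h

sugar is conserved: 1620×0.594 = 962.28 t/h all reports to the concentrate.
Concentrate = 962.28/(target fraction) = 1034.7 t/h.
Overhead = 1620 − 1034.7 = 585.29 t/h.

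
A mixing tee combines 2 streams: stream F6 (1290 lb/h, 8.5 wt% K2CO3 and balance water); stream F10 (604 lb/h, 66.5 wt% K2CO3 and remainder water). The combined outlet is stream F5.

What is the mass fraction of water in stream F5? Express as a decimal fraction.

0.7300

Total flow out = 1290 + 604 = 1894 lb/h.
water in = 1290×0.915 + 604×0.335 = 1382.7 lb/h.
water mass fraction in F5 = 1382.7/1894 = 0.7300.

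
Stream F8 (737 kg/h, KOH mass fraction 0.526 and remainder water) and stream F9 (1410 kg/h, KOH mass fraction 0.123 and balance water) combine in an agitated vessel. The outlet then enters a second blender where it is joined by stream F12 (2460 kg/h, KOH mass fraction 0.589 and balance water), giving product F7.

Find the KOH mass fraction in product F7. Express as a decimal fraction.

Overall, product flow = 4607 kg/h.
KOH in = 737×0.526 + 1410×0.123 + 2460×0.589 = 2010 kg/h.
KOH fraction in F7 = 0.436.

0.436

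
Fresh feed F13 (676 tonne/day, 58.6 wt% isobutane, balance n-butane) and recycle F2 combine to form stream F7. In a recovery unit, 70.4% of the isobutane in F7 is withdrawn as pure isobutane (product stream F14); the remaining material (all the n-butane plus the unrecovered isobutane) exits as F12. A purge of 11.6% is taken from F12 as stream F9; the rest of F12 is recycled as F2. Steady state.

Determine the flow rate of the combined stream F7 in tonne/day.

n-butane enters only via F13 and leaves only via the purge: 676×0.414 = 0.116×(n-butane in F12), and the recovery unit passes all n-butane, so n-butane in F7 = n-butane in F12 = 2412.6 tonne/day.
isobutane in F7: m_A = 676×0.586 + (1−0.116)·(1−0.704)·m_A, so m_A = 396.14/0.7383 = 536.53 tonne/day.
F7 = 536.53 + 2412.6 = 2949.1 tonne/day.

2949 tonne/day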